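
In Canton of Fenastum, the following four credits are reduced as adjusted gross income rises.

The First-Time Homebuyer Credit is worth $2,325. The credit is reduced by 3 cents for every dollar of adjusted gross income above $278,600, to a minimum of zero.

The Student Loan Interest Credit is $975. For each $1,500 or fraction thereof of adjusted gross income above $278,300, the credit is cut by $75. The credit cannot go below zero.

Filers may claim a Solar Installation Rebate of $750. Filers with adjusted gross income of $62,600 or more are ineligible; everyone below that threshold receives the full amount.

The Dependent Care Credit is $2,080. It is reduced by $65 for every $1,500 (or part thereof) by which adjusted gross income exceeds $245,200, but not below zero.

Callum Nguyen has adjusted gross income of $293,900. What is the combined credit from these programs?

First-Time Homebuyer Credit: 3% of the $15,300 excess over $278,600 is $459; credit = $2,325 − $459 = $1,866.
Student Loan Interest Credit: income exceeds $278,300 by $15,600, which is 11 full-or-partial $1,500 increments; reduction = 11 × $75 = $825, leaving $150.
Solar Installation Rebate: $293,900 meets or exceeds the $62,600 cutoff, so the credit is $0.
Dependent Care Credit: income exceeds $245,200 by $48,700 → 33 increments × $65 = $2,145 ≥ base, so the credit is $0.
Total: $1,866 + $150 + $0 + $0 = $2,016.

$2,016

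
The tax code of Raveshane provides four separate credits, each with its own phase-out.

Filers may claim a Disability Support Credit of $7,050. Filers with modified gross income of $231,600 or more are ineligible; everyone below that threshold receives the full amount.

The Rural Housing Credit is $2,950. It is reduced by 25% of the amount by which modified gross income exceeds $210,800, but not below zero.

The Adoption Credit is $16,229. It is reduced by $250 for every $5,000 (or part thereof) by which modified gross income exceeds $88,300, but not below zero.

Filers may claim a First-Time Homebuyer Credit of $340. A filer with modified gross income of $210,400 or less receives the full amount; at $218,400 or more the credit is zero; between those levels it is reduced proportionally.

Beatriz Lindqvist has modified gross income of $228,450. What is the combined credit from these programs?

Disability Support Credit: $228,450 is below the $231,600 cutoff, so the full $7,050 applies.
Rural Housing Credit: 25% of the $17,650 excess over $210,800 is $4,412.50 ≥ base, so the credit is $0.
Adoption Credit: income exceeds $88,300 by $140,150, which is 29 full-or-partial $5,000 increments; reduction = 29 × $250 = $7,250, leaving $8,979.
First-Time Homebuyer Credit: $228,450 is at or above $218,400, so the credit is $0.
Total: $7,050 + $0 + $8,979 + $0 = $16,029.

$16,029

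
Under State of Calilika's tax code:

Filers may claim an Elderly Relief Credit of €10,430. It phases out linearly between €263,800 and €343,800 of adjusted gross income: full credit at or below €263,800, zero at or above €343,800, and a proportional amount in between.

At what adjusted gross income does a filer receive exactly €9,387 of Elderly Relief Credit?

€9,387 is 9,387/10,430 of the full €10,430, so 1,043/10,430 of the €80,000 range has been used: income = €263,800 + €80,000 × 1,043/10,430 = €271,800.

€271,800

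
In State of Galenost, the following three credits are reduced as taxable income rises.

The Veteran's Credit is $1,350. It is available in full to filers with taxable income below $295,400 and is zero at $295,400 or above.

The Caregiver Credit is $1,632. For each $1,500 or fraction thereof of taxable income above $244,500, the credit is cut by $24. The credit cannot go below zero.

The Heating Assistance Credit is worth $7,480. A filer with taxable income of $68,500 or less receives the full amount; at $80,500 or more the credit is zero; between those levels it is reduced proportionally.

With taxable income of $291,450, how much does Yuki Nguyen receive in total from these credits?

$2,214

Veteran's Credit: $291,450 is below the $295,400 cutoff, so the full $1,350 applies.
Caregiver Credit: income exceeds $244,500 by $46,950, which is 32 full-or-partial $1,500 increments; reduction = 32 × $24 = $768, leaving $864.
Heating Assistance Credit: $291,450 is at or above $80,500, so the credit is $0.
Total: $1,350 + $864 + $0 = $2,214.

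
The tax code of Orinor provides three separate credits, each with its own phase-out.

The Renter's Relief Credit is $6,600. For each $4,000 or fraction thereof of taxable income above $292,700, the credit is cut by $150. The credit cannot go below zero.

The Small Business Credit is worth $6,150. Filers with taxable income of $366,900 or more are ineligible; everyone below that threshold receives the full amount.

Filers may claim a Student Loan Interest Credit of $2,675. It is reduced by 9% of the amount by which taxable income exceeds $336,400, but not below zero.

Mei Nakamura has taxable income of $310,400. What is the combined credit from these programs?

Renter's Relief Credit: income exceeds $292,700 by $17,700, which is 5 full-or-partial $4,000 increments; reduction = 5 × $150 = $750, leaving $5,850.
Small Business Credit: $310,400 is below the $366,900 cutoff, so the full $6,150 applies.
Student Loan Interest Credit: $310,400 is at or below the $336,400 threshold, so the full $2,675 applies.
Total: $5,850 + $6,150 + $2,675 = $14,675.

$14,675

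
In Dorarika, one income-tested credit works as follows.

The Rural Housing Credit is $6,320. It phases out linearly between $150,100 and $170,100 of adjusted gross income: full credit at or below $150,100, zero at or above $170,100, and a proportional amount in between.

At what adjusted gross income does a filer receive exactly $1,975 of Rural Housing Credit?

$163,850

$1,975 is 1,975/6,320 of the full $6,320, so 4,345/6,320 of the $20,000 range has been used: income = $150,100 + $20,000 × 4,345/6,320 = $163,850.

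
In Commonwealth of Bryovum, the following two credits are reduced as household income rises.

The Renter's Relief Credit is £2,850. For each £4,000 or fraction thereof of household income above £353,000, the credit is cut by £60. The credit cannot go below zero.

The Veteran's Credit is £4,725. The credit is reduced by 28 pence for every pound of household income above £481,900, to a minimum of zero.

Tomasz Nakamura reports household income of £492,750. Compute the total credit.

£2,437

Renter's Relief Credit: income exceeds £353,000 by £139,750, which is 35 full-or-partial £4,000 increments; reduction = 35 × £60 = £2,100, leaving £750.
Veteran's Credit: 28% of the £10,850 excess over £481,900 is £3,038; credit = £4,725 − £3,038 = £1,687.
Total: £750 + £1,687 = £2,437.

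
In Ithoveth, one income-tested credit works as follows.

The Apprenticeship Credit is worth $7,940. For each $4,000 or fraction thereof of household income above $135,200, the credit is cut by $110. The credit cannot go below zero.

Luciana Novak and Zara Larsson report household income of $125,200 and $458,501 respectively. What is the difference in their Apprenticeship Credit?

$7,940

Luciana ($125,200): Apprenticeship Credit: $125,200 is at or below the $135,200 threshold, so the full $7,940 applies.
Zara ($458,501): Apprenticeship Credit: income exceeds $135,200 by $323,301 → 81 increments × $110 = $8,910 ≥ base, so the credit is $0.
Difference: |$7,940 − $0| = $7,940.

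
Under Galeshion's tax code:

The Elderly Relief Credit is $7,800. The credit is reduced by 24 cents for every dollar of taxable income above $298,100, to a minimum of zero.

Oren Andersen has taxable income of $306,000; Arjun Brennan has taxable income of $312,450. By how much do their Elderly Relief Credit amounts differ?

$1,548

Oren ($306,000): Elderly Relief Credit: 24% of the $7,900 excess over $298,100 is $1,896; credit = $7,800 − $1,896 = $5,904.
Arjun ($312,450): Elderly Relief Credit: 24% of the $14,350 excess over $298,100 is $3,444; credit = $7,800 − $3,444 = $4,356.
Difference: |$5,904 − $4,356| = $1,548.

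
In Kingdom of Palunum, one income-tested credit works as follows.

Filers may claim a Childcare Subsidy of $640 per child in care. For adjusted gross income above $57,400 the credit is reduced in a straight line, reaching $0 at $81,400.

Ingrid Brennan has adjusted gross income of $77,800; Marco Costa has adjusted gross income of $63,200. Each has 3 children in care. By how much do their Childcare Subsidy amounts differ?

$1,168

Ingrid ($77,800): Childcare Subsidy: base = 3 × $640 = $1,920. $77,800 is $20,400 into a $24,000 phase-out range, leaving 3,600/24,000 of the credit: $1,920 × 3,600/24,000 = $288.
Marco ($63,200): Childcare Subsidy: base = 3 × $640 = $1,920. $63,200 is $5,800 into a $24,000 phase-out range, leaving 18,200/24,000 of the credit: $1,920 × 18,200/24,000 = $1,456.
Difference: |$288 − $1,456| = $1,168.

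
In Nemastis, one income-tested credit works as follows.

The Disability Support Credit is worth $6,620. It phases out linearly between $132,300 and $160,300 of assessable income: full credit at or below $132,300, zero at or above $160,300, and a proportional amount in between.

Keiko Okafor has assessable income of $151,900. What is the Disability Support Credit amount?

$1,986

Disability Support Credit: $151,900 is $19,600 into a $28,000 phase-out range, leaving 8,400/28,000 of the credit: $6,620 × 8,400/28,000 = $1,986.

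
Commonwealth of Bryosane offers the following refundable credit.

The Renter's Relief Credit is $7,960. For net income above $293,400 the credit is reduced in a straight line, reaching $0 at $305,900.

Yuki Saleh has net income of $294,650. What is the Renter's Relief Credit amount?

$7,164

Renter's Relief Credit: $294,650 is $1,250 into a $12,500 phase-out range, leaving 11,250/12,500 of the credit: $7,960 × 11,250/12,500 = $7,164.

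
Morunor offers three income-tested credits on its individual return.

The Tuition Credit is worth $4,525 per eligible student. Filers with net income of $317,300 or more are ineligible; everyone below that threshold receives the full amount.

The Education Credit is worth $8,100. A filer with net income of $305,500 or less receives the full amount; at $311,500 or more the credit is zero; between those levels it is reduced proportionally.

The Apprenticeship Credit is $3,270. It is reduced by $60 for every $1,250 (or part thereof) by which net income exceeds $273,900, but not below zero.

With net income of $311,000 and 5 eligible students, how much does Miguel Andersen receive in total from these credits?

$24,770

Tuition Credit: base = 5 × $4,525 = $22,625. $311,000 is below the $317,300 cutoff, so the full $22,625 applies.
Education Credit: $311,000 is $5,500 into a $6,000 phase-out range, leaving 500/6,000 of the credit: $8,100 × 500/6,000 = $675.
Apprenticeship Credit: income exceeds $273,900 by $37,100, which is 30 full-or-partial $1,250 increments; reduction = 30 × $60 = $1,800, leaving $1,470.
Total: $22,625 + $675 + $1,470 = $24,770.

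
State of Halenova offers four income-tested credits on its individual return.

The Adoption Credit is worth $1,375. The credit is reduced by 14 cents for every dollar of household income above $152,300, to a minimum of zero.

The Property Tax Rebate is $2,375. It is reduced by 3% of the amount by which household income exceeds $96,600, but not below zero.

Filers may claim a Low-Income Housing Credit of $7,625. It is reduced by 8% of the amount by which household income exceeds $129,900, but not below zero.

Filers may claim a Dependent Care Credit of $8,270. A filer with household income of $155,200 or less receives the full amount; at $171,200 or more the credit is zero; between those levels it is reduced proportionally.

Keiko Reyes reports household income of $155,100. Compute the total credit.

$15,482

Adoption Credit: 14% of the $2,800 excess over $152,300 is $392; credit = $1,375 − $392 = $983.
Property Tax Rebate: 3% of the $58,500 excess over $96,600 is $1,755; credit = $2,375 − $1,755 = $620.
Low-Income Housing Credit: 8% of the $25,200 excess over $129,900 is $2,016; credit = $7,625 − $2,016 = $5,609.
Dependent Care Credit: $155,100 is at or below the $155,200 threshold, so the full $8,270 applies.
Total: $983 + $620 + $5,609 + $8,270 = $15,482.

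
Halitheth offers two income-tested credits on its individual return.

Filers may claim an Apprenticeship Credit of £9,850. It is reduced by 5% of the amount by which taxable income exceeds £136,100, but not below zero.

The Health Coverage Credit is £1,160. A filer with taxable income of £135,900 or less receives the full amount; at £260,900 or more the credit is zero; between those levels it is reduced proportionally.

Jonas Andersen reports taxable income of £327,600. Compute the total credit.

£275

Apprenticeship Credit: 5% of the £191,500 excess over £136,100 is £9,575; credit = £9,850 − £9,575 = £275.
Health Coverage Credit: £327,600 is at or above £260,900, so the credit is £0.
Total: £275 + £0 = £275.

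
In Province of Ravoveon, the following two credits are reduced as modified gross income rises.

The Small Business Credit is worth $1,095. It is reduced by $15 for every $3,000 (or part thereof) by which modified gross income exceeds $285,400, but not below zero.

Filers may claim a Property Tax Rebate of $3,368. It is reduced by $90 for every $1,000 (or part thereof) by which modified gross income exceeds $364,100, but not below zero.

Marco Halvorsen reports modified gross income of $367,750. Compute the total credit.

Small Business Credit: income exceeds $285,400 by $82,350, which is 28 full-or-partial $3,000 increments; reduction = 28 × $15 = $420, leaving $675.
Property Tax Rebate: income exceeds $364,100 by $3,650, which is 4 full-or-partial $1,000 increments; reduction = 4 × $90 = $360, leaving $3,008.
Total: $675 + $3,008 = $3,683.

$3,683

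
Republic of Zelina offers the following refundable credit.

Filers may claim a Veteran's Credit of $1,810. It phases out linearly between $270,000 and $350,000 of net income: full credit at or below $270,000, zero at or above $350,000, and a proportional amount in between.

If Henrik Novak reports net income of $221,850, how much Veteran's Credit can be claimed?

Veteran's Credit: $221,850 is at or below the $270,000 threshold, so the full $1,810 applies.

$1,810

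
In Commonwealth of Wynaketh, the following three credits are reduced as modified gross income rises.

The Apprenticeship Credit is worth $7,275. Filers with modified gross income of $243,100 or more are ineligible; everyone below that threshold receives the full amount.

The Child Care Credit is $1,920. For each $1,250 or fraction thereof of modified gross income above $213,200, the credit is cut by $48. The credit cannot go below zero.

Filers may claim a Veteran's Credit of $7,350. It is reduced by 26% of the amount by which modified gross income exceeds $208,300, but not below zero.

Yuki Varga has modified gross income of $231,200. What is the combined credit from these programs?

$9,871

Apprenticeship Credit: $231,200 is below the $243,100 cutoff, so the full $7,275 applies.
Child Care Credit: income exceeds $213,200 by $18,000, which is 15 full-or-partial $1,250 increments; reduction = 15 × $48 = $720, leaving $1,200.
Veteran's Credit: 26% of the $22,900 excess over $208,300 is $5,954; credit = $7,350 − $5,954 = $1,396.
Total: $7,275 + $1,200 + $1,396 = $9,871.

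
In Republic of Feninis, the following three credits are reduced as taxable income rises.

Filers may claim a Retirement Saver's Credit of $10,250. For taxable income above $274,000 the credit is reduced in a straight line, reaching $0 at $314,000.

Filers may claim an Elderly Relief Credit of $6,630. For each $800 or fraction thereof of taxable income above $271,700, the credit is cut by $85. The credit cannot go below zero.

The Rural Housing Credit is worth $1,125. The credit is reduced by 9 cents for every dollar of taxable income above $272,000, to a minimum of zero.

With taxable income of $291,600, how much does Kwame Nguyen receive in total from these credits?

$10,245

Retirement Saver's Credit: $291,600 is $17,600 into a $40,000 phase-out range, leaving 22,400/40,000 of the credit: $10,250 × 22,400/40,000 = $5,740.
Elderly Relief Credit: income exceeds $271,700 by $19,900, which is 25 full-or-partial $800 increments; reduction = 25 × $85 = $2,125, leaving $4,505.
Rural Housing Credit: 9% of the $19,600 excess over $272,000 is $1,764 ≥ base, so the credit is $0.
Total: $5,740 + $4,505 + $0 = $10,245.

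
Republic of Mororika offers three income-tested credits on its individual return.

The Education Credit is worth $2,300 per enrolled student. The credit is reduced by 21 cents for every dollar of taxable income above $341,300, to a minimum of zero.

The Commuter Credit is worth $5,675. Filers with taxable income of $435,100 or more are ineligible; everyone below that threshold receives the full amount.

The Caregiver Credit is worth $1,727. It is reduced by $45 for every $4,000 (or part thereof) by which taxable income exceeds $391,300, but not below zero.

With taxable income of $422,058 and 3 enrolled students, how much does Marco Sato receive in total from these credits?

$7,042

Education Credit: base = 3 × $2,300 = $6,900. 21% of the $80,758 excess over $341,300 is $16,959.18 ≥ base, so the credit is $0.
Commuter Credit: $422,058 is below the $435,100 cutoff, so the full $5,675 applies.
Caregiver Credit: income exceeds $391,300 by $30,758, which is 8 full-or-partial $4,000 increments; reduction = 8 × $45 = $360, leaving $1,367.
Total: $0 + $5,675 + $1,367 = $7,042.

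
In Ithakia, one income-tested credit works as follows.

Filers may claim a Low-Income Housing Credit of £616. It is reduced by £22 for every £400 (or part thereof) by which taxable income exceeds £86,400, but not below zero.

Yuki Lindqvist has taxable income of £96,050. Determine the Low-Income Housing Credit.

£66

Low-Income Housing Credit: income exceeds £86,400 by £9,650, which is 25 full-or-partial £400 increments; reduction = 25 × £22 = £550, leaving £66.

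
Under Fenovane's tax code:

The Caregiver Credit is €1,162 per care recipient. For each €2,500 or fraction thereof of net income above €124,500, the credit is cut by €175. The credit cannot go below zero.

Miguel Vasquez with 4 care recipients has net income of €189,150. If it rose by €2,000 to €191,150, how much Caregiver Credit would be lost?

At €189,150 — base = 4 × €1,162 = €4,648. income exceeds €124,500 by €64,650, which is 26 full-or-partial €2,500 increments; reduction = 26 × €175 = €4,550, leaving €98.
At €191,150 — base = 4 × €1,162 = €4,648. income exceeds €124,500 by €66,650 → 27 increments × €175 = €4,725 ≥ base, so the credit is €0.
Lost: €98 − €0 = €98.

€98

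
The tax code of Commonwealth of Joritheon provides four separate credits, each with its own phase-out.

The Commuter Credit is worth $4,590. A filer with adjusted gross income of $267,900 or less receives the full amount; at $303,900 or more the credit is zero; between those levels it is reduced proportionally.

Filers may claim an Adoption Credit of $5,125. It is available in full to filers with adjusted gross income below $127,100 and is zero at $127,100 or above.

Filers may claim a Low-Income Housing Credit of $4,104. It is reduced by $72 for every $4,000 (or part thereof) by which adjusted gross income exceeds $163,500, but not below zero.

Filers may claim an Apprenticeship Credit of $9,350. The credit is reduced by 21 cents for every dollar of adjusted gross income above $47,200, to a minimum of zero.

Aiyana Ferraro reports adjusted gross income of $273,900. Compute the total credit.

Commuter Credit: $273,900 is $6,000 into a $36,000 phase-out range, leaving 30,000/36,000 of the credit: $4,590 × 30,000/36,000 = $3,825.
Adoption Credit: $273,900 meets or exceeds the $127,100 cutoff, so the credit is $0.
Low-Income Housing Credit: income exceeds $163,500 by $110,400, which is 28 full-or-partial $4,000 increments; reduction = 28 × $72 = $2,016, leaving $2,088.
Apprenticeship Credit: 21% of the $226,700 excess over $47,200 is $47,607 ≥ base, so the credit is $0.
Total: $3,825 + $0 + $2,088 + $0 = $5,913.

$5,913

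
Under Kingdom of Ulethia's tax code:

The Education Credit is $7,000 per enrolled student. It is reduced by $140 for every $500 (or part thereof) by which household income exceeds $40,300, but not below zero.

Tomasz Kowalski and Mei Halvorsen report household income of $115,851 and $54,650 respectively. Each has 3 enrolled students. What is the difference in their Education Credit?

$16,940

Tomasz ($115,851): Education Credit: base = 3 × $7,000 = $21,000. income exceeds $40,300 by $75,551 → 152 increments × $140 = $21,280 ≥ base, so the credit is $0.
Mei ($54,650): Education Credit: base = 3 × $7,000 = $21,000. income exceeds $40,300 by $14,350, which is 29 full-or-partial $500 increments; reduction = 29 × $140 = $4,060, leaving $16,940.
Difference: |$0 − $16,940| = $16,940.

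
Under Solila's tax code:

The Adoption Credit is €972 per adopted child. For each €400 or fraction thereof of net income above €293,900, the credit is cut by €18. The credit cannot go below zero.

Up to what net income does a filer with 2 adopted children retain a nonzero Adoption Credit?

Full credit = 2 × €972 = €1,944.
After 107 increments the reduction is 107 × €18 = €1,926, leaving €18; one more increment wipes it out. Increment 107 ends at excess 107 × €400 = €42,800, so the highest qualifying income is €293,900 + €42,800 = €336,700.

€336,700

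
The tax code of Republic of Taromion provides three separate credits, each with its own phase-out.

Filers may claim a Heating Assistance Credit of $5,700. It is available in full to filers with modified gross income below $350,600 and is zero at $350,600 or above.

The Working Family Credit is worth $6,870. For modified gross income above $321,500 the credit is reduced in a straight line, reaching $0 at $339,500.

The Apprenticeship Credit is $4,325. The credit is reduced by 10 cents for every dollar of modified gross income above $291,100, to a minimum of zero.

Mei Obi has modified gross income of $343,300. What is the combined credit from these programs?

Heating Assistance Credit: $343,300 is below the $350,600 cutoff, so the full $5,700 applies.
Working Family Credit: $343,300 is at or above $339,500, so the credit is $0.
Apprenticeship Credit: 10% of the $52,200 excess over $291,100 is $5,220 ≥ base, so the credit is $0.
Total: $5,700 + $0 + $0 = $5,700.

$5,700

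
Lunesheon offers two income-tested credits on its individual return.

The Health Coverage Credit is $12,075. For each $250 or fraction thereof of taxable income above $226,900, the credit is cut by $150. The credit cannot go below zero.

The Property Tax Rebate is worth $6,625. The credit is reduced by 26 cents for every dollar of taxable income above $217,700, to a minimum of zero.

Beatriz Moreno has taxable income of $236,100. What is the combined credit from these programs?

$8,366

Health Coverage Credit: income exceeds $226,900 by $9,200, which is 37 full-or-partial $250 increments; reduction = 37 × $150 = $5,550, leaving $6,525.
Property Tax Rebate: 26% of the $18,400 excess over $217,700 is $4,784; credit = $6,625 − $4,784 = $1,841.
Total: $6,525 + $1,841 = $8,366.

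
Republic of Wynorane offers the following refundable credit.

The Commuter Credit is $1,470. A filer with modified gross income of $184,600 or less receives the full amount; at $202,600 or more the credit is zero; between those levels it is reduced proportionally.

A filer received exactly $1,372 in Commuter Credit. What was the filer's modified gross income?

$1,372 is 1,372/1,470 of the full $1,470, so 98/1,470 of the $18,000 range has been used: income = $184,600 + $18,000 × 98/1,470 = $185,800.

$185,800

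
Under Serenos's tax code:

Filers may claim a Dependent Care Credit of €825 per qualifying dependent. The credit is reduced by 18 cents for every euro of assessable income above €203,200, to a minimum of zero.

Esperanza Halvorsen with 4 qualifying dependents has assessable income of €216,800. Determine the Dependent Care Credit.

Dependent Care Credit: base = 4 × €825 = €3,300. 18% of the €13,600 excess over €203,200 is €2,448; credit = €3,300 − €2,448 = €852.

€852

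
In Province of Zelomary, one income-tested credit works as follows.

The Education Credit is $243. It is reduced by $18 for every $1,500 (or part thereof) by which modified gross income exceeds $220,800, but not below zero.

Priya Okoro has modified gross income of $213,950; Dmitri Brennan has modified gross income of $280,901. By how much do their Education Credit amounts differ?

Priya ($213,950): Education Credit: $213,950 is at or below the $220,800 threshold, so the full $243 applies.
Dmitri ($280,901): Education Credit: income exceeds $220,800 by $60,101 → 41 increments × $18 = $738 ≥ base, so the credit is $0.
Difference: |$243 − $0| = $243.

$243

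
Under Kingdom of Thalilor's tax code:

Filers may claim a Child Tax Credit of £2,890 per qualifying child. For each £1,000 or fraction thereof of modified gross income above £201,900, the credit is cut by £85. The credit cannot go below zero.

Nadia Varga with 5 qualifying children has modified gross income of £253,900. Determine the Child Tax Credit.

£10,030

Child Tax Credit: base = 5 × £2,890 = £14,450. income exceeds £201,900 by £52,000, which is 52 full-or-partial £1,000 increments; reduction = 52 × £85 = £4,420, leaving £10,030.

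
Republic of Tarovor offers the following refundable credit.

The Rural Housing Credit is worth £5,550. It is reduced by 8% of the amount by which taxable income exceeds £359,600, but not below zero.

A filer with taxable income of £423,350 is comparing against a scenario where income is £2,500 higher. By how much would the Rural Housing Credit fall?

£200

At £423,350 — 8% of the £63,750 excess over £359,600 is £5,100; credit = £5,550 − £5,100 = £450.
At £425,850 — 8% of the £66,250 excess over £359,600 is £5,300; credit = £5,550 − £5,300 = £250.
Lost: £450 − £250 = £200.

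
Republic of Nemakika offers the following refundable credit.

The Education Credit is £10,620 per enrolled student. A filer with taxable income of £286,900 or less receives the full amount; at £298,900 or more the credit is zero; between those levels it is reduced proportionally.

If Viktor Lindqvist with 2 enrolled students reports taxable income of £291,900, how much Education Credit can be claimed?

Education Credit: base = 2 × £10,620 = £21,240. £291,900 is £5,000 into a £12,000 phase-out range, leaving 7,000/12,000 of the credit: £21,240 × 7,000/12,000 = £12,390.

£12,390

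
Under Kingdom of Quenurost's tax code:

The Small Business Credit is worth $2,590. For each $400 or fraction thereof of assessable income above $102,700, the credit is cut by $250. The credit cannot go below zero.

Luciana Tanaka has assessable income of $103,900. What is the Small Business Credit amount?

$1,840

Small Business Credit: income exceeds $102,700 by $1,200, which is 3 full-or-partial $400 increments; reduction = 3 × $250 = $750, leaving $1,840.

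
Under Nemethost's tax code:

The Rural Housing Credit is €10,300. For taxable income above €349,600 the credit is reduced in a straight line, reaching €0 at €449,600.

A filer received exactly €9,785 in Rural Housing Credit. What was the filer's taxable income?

€9,785 is 9,785/10,300 of the full €10,300, so 515/10,300 of the €100,000 range has been used: income = €349,600 + €100,000 × 515/10,300 = €354,600.

€354,600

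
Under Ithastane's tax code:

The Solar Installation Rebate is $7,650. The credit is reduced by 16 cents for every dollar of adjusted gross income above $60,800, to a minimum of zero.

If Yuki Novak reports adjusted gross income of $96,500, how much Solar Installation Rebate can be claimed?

Solar Installation Rebate: 16% of the $35,700 excess over $60,800 is $5,712; credit = $7,650 − $5,712 = $1,938.

$1,938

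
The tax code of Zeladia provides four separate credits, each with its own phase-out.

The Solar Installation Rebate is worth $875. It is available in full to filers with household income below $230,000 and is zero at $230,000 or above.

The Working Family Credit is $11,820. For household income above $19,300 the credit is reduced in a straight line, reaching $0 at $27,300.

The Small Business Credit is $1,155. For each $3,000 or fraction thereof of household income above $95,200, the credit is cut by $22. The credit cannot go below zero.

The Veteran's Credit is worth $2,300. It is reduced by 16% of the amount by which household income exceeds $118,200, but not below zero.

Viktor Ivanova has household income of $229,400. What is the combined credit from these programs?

Solar Installation Rebate: $229,400 is below the $230,000 cutoff, so the full $875 applies.
Working Family Credit: $229,400 is at or above $27,300, so the credit is $0.
Small Business Credit: income exceeds $95,200 by $134,200, which is 45 full-or-partial $3,000 increments; reduction = 45 × $22 = $990, leaving $165.
Veteran's Credit: 16% of the $111,200 excess over $118,200 is $17,792 ≥ base, so the credit is $0.
Total: $875 + $0 + $165 + $0 = $1,040.

$1,040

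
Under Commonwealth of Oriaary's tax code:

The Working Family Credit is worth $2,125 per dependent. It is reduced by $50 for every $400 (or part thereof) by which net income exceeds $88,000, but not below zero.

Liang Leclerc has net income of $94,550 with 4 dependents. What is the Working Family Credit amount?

Working Family Credit: base = 4 × $2,125 = $8,500. income exceeds $88,000 by $6,550, which is 17 full-or-partial $400 increments; reduction = 17 × $50 = $850, leaving $7,650.

$7,650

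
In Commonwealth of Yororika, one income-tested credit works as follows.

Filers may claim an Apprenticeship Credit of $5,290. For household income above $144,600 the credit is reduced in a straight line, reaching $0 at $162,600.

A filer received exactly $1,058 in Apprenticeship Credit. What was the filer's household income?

$1,058 is 1,058/5,290 of the full $5,290, so 4,232/5,290 of the $18,000 range has been used: income = $144,600 + $18,000 × 4,232/5,290 = $159,000.

$159,000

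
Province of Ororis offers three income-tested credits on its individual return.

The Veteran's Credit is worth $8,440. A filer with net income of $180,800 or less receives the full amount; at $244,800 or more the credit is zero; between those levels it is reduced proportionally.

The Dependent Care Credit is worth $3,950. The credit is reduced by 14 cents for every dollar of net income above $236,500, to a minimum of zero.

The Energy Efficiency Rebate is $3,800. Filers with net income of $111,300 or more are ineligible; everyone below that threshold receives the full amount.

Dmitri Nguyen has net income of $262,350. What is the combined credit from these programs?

Veteran's Credit: $262,350 is at or above $244,800, so the credit is $0.
Dependent Care Credit: 14% of the $25,850 excess over $236,500 is $3,619; credit = $3,950 − $3,619 = $331.
Energy Efficiency Rebate: $262,350 meets or exceeds the $111,300 cutoff, so the credit is $0.
Total: $0 + $331 + $0 = $331.

$331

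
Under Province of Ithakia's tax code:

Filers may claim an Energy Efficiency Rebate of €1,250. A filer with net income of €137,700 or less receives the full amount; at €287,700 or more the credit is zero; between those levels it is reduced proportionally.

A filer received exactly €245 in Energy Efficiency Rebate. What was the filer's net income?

€258,300

€245 is 245/1,250 of the full €1,250, so 1,005/1,250 of the €150,000 range has been used: income = €137,700 + €150,000 × 1,005/1,250 = €258,300.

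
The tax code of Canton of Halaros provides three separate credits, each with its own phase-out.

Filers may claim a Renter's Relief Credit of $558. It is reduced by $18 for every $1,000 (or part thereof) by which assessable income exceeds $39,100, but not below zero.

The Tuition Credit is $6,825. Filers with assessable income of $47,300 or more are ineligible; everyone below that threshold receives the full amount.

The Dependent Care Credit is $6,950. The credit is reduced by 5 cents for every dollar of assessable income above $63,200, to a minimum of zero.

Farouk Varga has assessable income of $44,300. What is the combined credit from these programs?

Renter's Relief Credit: income exceeds $39,100 by $5,200, which is 6 full-or-partial $1,000 increments; reduction = 6 × $18 = $108, leaving $450.
Tuition Credit: $44,300 is below the $47,300 cutoff, so the full $6,825 applies.
Dependent Care Credit: $44,300 is at or below the $63,200 threshold, so the full $6,950 applies.
Total: $450 + $6,825 + $6,950 = $14,225.

$14,225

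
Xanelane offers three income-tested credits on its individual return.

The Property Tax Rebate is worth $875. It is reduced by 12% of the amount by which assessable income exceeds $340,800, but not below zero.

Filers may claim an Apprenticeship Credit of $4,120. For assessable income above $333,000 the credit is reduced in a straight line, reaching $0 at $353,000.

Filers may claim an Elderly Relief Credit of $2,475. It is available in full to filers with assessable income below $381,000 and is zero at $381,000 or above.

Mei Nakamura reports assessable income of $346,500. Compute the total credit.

$4,005

Property Tax Rebate: 12% of the $5,700 excess over $340,800 is $684; credit = $875 − $684 = $191.
Apprenticeship Credit: $346,500 is $13,500 into a $20,000 phase-out range, leaving 6,500/20,000 of the credit: $4,120 × 6,500/20,000 = $1,339.
Elderly Relief Credit: $346,500 is below the $381,000 cutoff, so the full $2,475 applies.
Total: $191 + $1,339 + $2,475 = $4,005.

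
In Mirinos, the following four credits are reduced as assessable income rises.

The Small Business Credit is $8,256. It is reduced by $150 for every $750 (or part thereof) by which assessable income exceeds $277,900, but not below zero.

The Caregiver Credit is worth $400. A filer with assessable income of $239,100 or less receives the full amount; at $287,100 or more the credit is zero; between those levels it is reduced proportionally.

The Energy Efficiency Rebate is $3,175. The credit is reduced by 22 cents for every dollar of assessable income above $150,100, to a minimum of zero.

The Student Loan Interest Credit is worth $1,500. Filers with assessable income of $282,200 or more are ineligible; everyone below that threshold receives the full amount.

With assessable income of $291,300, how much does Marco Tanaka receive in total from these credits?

$5,556

Small Business Credit: income exceeds $277,900 by $13,400, which is 18 full-or-partial $750 increments; reduction = 18 × $150 = $2,700, leaving $5,556.
Caregiver Credit: $291,300 is at or above $287,100, so the credit is $0.
Energy Efficiency Rebate: 22% of the $141,200 excess over $150,100 is $31,064 ≥ base, so the credit is $0.
Student Loan Interest Credit: $291,300 meets or exceeds the $282,200 cutoff, so the credit is $0.
Total: $5,556 + $0 + $0 + $0 = $5,556.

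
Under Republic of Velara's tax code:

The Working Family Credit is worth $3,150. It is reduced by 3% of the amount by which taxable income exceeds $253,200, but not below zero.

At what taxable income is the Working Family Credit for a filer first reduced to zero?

$358,200

The credit falls by 3% of each dollar above $253,200, so it reaches zero when the excess is $3,150 / 3% = $105,000: income = $253,200 + $105,000 = $358,200.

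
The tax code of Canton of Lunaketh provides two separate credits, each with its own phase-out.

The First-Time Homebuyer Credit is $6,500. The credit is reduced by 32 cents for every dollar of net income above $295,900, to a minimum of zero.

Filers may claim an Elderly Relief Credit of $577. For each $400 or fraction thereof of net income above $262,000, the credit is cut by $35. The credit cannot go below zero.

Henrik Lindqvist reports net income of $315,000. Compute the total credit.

First-Time Homebuyer Credit: 32% of the $19,100 excess over $295,900 is $6,112; credit = $6,500 − $6,112 = $388.
Elderly Relief Credit: income exceeds $262,000 by $53,000 → 133 increments × $35 = $4,655 ≥ base, so the credit is $0.
Total: $388 + $0 = $388.

$388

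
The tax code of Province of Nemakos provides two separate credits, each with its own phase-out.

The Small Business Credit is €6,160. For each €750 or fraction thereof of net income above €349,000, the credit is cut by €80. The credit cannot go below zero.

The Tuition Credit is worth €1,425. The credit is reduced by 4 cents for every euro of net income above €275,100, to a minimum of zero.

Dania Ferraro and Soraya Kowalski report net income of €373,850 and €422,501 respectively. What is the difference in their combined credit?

Dania (€373,850): Small Business Credit: income exceeds €349,000 by €24,850, which is 34 full-or-partial €750 increments; reduction = 34 × €80 = €2,720, leaving €3,440. Tuition Credit: 4% of the €98,750 excess over €275,100 is €3,950 ≥ base, so the credit is €0. total €3,440 + €0 = €3,440
Soraya (€422,501): Small Business Credit: income exceeds €349,000 by €73,501 → 99 increments × €80 = €7,920 ≥ base, so the credit is €0. Tuition Credit: 4% of the €147,401 excess over €275,100 is €5,896.04 ≥ base, so the credit is €0. total €0 + €0 = €0
Difference: |€3,440 − €0| = €3,440.

€3,440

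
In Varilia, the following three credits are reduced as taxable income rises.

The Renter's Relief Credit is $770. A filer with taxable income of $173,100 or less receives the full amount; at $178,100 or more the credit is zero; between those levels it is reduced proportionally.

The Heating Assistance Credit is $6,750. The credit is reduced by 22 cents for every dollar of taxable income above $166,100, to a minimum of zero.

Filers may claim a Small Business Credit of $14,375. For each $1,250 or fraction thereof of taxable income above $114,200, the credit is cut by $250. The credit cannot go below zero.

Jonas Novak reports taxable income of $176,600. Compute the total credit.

$6,546

Renter's Relief Credit: $176,600 is $3,500 into a $5,000 phase-out range, leaving 1,500/5,000 of the credit: $770 × 1,500/5,000 = $231.
Heating Assistance Credit: 22% of the $10,500 excess over $166,100 is $2,310; credit = $6,750 − $2,310 = $4,440.
Small Business Credit: income exceeds $114,200 by $62,400, which is 50 full-or-partial $1,250 increments; reduction = 50 × $250 = $12,500, leaving $1,875.
Total: $231 + $4,440 + $1,875 = $6,546.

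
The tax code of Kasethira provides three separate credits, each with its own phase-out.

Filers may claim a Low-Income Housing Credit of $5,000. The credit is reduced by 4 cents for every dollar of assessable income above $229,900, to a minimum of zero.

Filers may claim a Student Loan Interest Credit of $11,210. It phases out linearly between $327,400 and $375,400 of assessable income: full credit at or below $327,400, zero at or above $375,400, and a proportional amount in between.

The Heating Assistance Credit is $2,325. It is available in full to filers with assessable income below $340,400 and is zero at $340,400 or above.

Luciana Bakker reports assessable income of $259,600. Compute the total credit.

Low-Income Housing Credit: 4% of the $29,700 excess over $229,900 is $1,188; credit = $5,000 − $1,188 = $3,812.
Student Loan Interest Credit: $259,600 is at or below the $327,400 threshold, so the full $11,210 applies.
Heating Assistance Credit: $259,600 is below the $340,400 cutoff, so the full $2,325 applies.
Total: $3,812 + $11,210 + $2,325 = $17,347.

$17,347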